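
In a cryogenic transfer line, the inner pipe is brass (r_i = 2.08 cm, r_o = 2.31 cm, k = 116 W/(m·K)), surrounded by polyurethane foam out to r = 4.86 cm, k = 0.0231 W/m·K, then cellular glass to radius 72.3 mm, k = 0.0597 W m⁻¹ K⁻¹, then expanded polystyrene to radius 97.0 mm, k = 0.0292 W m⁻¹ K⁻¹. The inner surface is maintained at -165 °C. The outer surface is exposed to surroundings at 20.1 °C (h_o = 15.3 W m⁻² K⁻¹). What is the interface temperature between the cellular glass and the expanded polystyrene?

Series thermal resistances, inner to outer:
  R'_brass = ln(0.0231/0.0208)/(2πk) = 0.1049/(2π·116) = 1.439×10^-4 m·K/W
  R'_polyurethane foam = ln(0.0486/0.0231)/(2πk) = 0.7438/(2π·0.0231) = 5.125 m·K/W
  R'_cellular glass = ln(0.0723/0.0486)/(2πk) = 0.3972/(2π·0.0597) = 1.059 m·K/W
  R'_expanded polystyrene = ln(0.0970/0.0723)/(2πk) = 0.2939/(2π·0.0292) = 1.602 m·K/W
  R'_conv,out = 1/(2πr h) = 1/(2π·0.0970·15.3) = 0.1072 m·K/W
ΣR = 1.439×10^-4 + 5.125 + 1.059 + 1.602 + 0.1072 = 7.893 m·K/W
Q' = ΔT/ΣR = (-165 °C − 20.1 °C)/7.893 = -23.45 W/m
From the inner boundary to the cellular glass/expanded polystyrene interface, ΣR_partial = 6.184 m·K/W.
T_interface = T_in − Q'·ΣR_partial = -165 °C − (-23.45)(6.184) = -20.0 °C

T = -20.0 °C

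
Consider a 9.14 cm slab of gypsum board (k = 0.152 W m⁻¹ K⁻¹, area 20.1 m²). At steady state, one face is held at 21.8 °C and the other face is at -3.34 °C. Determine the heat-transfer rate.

Q = 840 W

Q = kA·ΔT/L = 0.152 × 20.1 × |21.8 °C − -3.34 °C| / 0.0914 = 840 W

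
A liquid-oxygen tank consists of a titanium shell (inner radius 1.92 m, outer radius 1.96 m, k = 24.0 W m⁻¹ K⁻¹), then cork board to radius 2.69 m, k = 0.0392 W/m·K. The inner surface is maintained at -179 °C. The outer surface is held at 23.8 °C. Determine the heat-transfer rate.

Treat each layer as a resistance in series:
  R_titanium = (1/1.92 − 1/1.96)/(4πk) = 0.01063/(4π·24.0) = 3.524×10^-5 K/W
  R_cork board = (1/1.96 − 1/2.69)/(4πk) = 0.1385/(4π·0.0392) = 0.2811 K/W
ΣR = 3.524×10^-5 + 0.2811 = 0.2811 K/W
Q = ΔT/ΣR = (-179 °C − 23.8 °C)/0.2811 = -721 W
(Negative Q ⇒ heat flows inward; heat gain = 721 W.)

Q = 721 W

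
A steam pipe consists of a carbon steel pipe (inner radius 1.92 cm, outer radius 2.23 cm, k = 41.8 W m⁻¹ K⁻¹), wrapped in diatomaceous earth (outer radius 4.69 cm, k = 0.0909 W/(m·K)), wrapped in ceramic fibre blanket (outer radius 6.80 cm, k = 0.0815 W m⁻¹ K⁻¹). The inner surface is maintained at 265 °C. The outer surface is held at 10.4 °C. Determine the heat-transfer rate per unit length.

Series thermal resistances, inner to outer:
  R'_carbon steel = ln(0.0223/0.0192)/(2πk) = 0.1497/(2π·41.8) = 5.699×10^-4 m·K/W
  R'_diatomaceous earth = ln(0.0469/0.0223)/(2πk) = 0.7434/(2π·0.0909) = 1.302 m·K/W
  R'_ceramic fibre blanket = ln(0.0680/0.0469)/(2πk) = 0.3715/(2π·0.0815) = 0.7255 m·K/W
ΣR = 5.699×10^-4 + 1.302 + 0.7255 = 2.028 m·K/W
Q' = ΔT/ΣR = (265 °C − 10.4 °C)/2.028 = 126 W/m

Q' = 126 W/m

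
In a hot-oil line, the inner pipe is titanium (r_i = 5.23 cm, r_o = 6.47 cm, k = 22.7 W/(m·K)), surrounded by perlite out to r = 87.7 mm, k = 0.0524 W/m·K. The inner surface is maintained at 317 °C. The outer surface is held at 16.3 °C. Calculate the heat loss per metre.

Q' = 325 W/m

Treat each layer as a resistance in series:
  R'_titanium = ln(0.0647/0.0523)/(2πk) = 0.2128/(2π·22.7) = 0.001492 m·K/W
  R'_perlite = ln(0.0877/0.0647)/(2πk) = 0.3042/(2π·0.0524) = 0.9238 m·K/W
ΣR = 0.001492 + 0.9238 = 0.9253 m·K/W
Q' = ΔT/ΣR = (317 °C − 16.3 °C)/0.9253 = 325 W/m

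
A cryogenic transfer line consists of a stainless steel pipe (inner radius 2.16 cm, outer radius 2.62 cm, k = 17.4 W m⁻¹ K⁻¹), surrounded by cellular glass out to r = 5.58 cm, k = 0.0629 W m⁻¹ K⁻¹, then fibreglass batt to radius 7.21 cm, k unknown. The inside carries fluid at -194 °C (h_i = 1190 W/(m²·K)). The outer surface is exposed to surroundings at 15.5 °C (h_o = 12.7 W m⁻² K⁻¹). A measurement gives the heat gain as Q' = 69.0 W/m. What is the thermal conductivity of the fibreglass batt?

ΣR = ΔT/Q' = |-194 − 15.5|/69.0 = 3.036 m·K/W
Known resistances:
  R'_conv,in = 1/(2πr h) = 1/(2π·0.0216·1190) = 0.006192 m·K/W
  R'_stainless steel = ln(0.0262/0.0216)/(2πk) = 0.1931/(2π·17.4) = 0.001766 m·K/W
  R'_cellular glass = ln(0.0558/0.0262)/(2πk) = 0.7560/(2π·0.0629) = 1.913 m·K/W
  R'_conv,out = 1/(2πr h) = 1/(2π·0.0721·12.7) = 0.1738 m·K/W
R_fibreglass batt = ΣR − ΣR_known = 3.036 − 2.095 = 0.9410 m·K/W
ln(r₂/r₁)/(2πk) = 0.9410 ⇒ k = 0.2563/(2π·0.9410) = 0.0433 W/m·K

k = 0.0433 W/m·K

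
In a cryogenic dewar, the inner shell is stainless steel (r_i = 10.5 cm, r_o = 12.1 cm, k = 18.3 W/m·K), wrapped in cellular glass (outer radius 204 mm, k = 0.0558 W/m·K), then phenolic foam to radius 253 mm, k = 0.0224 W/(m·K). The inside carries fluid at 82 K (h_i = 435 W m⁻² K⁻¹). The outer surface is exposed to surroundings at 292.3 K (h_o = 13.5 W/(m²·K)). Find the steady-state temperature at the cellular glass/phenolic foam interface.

T = 204.3 K

Resistance network (inner→outer):
  R_conv,in = 1/(4πr²h) = 1/(4π·0.105²·435) = 0.01659 K/W
  R_stainless steel = (1/0.105 − 1/0.121)/(4πk) = 1.259/(4π·18.3) = 0.005476 K/W
  R_cellular glass = (1/0.121 − 1/0.204)/(4πk) = 3.363/(4π·0.0558) = 4.795 K/W
  R_phenolic foam = (1/0.204 − 1/0.253)/(4πk) = 0.9494/(4π·0.0224) = 3.373 K/W
  R_conv,out = 1/(4πr²h) = 1/(4π·0.253²·13.5) = 0.09209 K/W
ΣR = 0.01659 + 0.005476 + 4.795 + 3.373 + 0.09209 = 8.282 K/W
Q = ΔT/ΣR = (82 K − 292.3 K)/8.282 = -25.39 W
From the inner boundary to the cellular glass/phenolic foam interface, ΣR_partial = 4.817 K/W.
T_interface = T_in − Q·ΣR_partial = 82 K − (-25.39)(4.817) = 204.3 K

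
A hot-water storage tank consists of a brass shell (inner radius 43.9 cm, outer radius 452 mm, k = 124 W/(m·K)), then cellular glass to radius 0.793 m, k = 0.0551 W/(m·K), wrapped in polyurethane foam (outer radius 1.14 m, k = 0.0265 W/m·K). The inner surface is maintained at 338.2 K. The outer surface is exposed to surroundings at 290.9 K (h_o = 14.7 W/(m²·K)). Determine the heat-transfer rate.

Series thermal resistances, inner to outer:
  R_brass = (1/0.439 − 1/0.452)/(4πk) = 0.06551/(4π·124) = 4.204×10^-5 K/W
  R_cellular glass = (1/0.452 − 1/0.793)/(4πk) = 0.9514/(4π·0.0551) = 1.374 K/W
  R_polyurethane foam = (1/0.793 − 1/1.14)/(4πk) = 0.3838/(4π·0.0265) = 1.153 K/W
  R_conv,out = 1/(4πr²h) = 1/(4π·1.14²·14.7) = 0.004165 K/W
ΣR = 4.204×10^-5 + 1.374 + 1.153 + 0.004165 = 2.531 K/W
Q = ΔT/ΣR = (338.2 K − 290.9 K)/2.531 = 18.7 W

Q = 18.7 W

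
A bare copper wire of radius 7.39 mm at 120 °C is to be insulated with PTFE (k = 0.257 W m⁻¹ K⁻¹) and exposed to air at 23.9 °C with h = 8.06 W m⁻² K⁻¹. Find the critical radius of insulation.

For a cylinder, r_cr = k_ins/h = 0.257/8.06 = 0.0319 m = 3.19 cm

r_cr = 3.19 cm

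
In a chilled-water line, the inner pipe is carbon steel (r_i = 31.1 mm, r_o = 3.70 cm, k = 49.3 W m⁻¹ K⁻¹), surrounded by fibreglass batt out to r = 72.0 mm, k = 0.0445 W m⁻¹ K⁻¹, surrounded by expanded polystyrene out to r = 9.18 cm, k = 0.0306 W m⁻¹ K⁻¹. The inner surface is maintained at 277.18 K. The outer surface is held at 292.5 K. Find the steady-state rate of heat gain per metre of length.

Resistance network (inner→outer):
  R'_carbon steel = ln(0.0370/0.0311)/(2πk) = 0.1737/(2π·49.3) = 5.608×10^-4 m·K/W
  R'_fibreglass batt = ln(0.0720/0.0370)/(2πk) = 0.6657/(2π·0.0445) = 2.381 m·K/W
  R'_expanded polystyrene = ln(0.0918/0.0720)/(2πk) = 0.2429/(2π·0.0306) = 1.264 m·K/W
ΣR = 5.608×10^-4 + 2.381 + 1.264 = 3.646 m·K/W
Q' = ΔT/ΣR = (277.18 K − 292.5 K)/3.646 = -4.20 W/m
(Negative Q' ⇒ heat flows inward; heat gain = 4.20 W/m.)

Q' = 4.20 W/m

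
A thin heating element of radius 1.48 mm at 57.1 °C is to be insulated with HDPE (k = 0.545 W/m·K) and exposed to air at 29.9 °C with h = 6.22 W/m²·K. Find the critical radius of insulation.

r_cr = 8.76 cm

For a cylinder, r_cr = k_ins/h = 0.545/6.22 = 0.0876 m = 8.76 cm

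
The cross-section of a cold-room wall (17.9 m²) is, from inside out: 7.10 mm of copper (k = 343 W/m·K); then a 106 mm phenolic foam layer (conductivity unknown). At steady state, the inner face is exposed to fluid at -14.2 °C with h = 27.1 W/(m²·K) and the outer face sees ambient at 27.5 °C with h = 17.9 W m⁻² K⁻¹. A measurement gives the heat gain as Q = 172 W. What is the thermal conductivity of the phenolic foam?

k = 0.0250 W/m·K

ΣR = ΔT/Q = |-14.2 − 27.5|/172 = 0.2424 K/W
Known resistances:
  R_conv,in = 1/(hA) = 1/(27.1·17.9) = 0.002061 K/W
  R_copper = L/(kA) = 0.00710/(343·17.9) = 1.156×10^-6 K/W
  R_conv,out = 1/(hA) = 1/(17.9·17.9) = 0.003121 K/W
R_phenolic foam = ΣR − ΣR_known = 0.2424 − 0.005183 = 0.2372 K/W
L/(kA) = 0.2372 ⇒ k = 0.106/(0.2372·17.9) = 0.0250 W/m·K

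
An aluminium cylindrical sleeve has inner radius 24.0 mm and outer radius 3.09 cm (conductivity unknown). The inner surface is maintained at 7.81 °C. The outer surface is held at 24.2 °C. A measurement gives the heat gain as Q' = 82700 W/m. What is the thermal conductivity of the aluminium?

ΣR = ΔT/Q' = |7.81 − 24.2|/82700 = 1.982×10^-4 m·K/W
ln(r₂/r₁)/(2πk) = 1.982×10^-4 ⇒ k = 0.2527/(2π·1.982×10^-4) = 203 W/m·K

k = 203 W/m·K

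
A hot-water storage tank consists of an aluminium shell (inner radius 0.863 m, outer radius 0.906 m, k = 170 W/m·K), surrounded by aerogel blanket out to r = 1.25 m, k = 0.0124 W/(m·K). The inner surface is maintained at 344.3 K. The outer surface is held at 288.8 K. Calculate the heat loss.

Q = 28.5 W

Treat each layer as a resistance in series:
  R_aluminium = (1/0.863 − 1/0.906)/(4πk) = 0.05500/(4π·170) = 2.574×10^-5 K/W
  R_aerogel blanket = (1/0.906 − 1/1.25)/(4πk) = 0.3038/(4π·0.0124) = 1.949 K/W
ΣR = 2.574×10^-5 + 1.949 = 1.949 K/W
Q = ΔT/ΣR = (344.3 K − 288.8 K)/1.949 = 28.5 W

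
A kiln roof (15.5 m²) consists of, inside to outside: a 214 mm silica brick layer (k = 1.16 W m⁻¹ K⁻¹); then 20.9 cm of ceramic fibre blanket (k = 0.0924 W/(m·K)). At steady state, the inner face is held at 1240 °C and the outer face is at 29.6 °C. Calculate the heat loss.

Resistance network (inner→outer):
  R_silica brick = L/(kA) = 0.214/(1.16·15.5) = 0.01190 K/W
  R_ceramic fibre blanket = L/(kA) = 0.209/(0.0924·15.5) = 0.1459 K/W
ΣR = 0.01190 + 0.1459 = 0.1578 K/W
Q = ΔT/ΣR = (1240 °C − 29.6 °C)/0.1578 = 7670 W

Q = 7.67 kW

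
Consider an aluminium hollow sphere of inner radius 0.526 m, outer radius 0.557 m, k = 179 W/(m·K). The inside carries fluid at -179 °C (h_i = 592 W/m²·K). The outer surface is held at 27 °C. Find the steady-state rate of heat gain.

Resistance network (inner→outer):
  R_conv,in = 1/(4πr²h) = 1/(4π·0.526²·592) = 4.858×10^-4 K/W
  R_aluminium = (1/0.526 − 1/0.557)/(4πk) = 0.1058/(4π·179) = 4.704×10^-5 K/W
ΣR = 4.858×10^-4 + 4.704×10^-5 = 5.328×10^-4 K/W
Q = ΔT/ΣR = (-179 °C − 27 °C)/5.328×10^-4 = -3.87×10^5 W
(Negative Q ⇒ heat flows inward; heat gain = 3.87×10^5 W.)

Q = 387 kW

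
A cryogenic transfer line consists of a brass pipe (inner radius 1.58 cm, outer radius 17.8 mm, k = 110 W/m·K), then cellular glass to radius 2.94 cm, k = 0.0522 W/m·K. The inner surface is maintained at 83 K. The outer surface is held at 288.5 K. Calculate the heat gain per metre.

Resistance network (inner→outer):
  R'_brass = ln(0.0178/0.0158)/(2πk) = 0.1192/(2π·110) = 1.724×10^-4 m·K/W
  R'_cellular glass = ln(0.0294/0.0178)/(2πk) = 0.5018/(2π·0.0522) = 1.530 m·K/W
ΣR = 1.724×10^-4 + 1.530 = 1.530 m·K/W
Q' = ΔT/ΣR = (83 K − 288.5 K)/1.530 = -134 W/m
(Negative Q' ⇒ heat flows inward; heat gain = 134 W/m.)

Q' = 134 W/m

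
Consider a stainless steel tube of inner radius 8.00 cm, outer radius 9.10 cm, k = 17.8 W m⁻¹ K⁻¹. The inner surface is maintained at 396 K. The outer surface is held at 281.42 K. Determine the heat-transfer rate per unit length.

Q' = 2πk·ΔT/ln(r₂/r₁) = 2π × 17.8 × 114.58 / ln(0.0910/0.0800) = 99500 W/m

Q' = 99500 W/m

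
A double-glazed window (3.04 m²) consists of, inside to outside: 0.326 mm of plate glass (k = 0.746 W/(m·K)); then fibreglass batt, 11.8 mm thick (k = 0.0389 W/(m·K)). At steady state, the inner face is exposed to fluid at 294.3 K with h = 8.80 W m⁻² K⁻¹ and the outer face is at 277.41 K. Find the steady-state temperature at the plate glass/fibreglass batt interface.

T = 289.7 K

Treat each layer as a resistance in series:
  R_conv,in = 1/(hA) = 1/(8.80·3.04) = 0.03738 K/W
  R_plate glass = L/(kA) = 3.26×10^-4/(0.746·3.04) = 1.437×10^-4 K/W
  R_fibreglass batt = L/(kA) = 0.0118/(0.0389·3.04) = 0.09978 K/W
ΣR = 0.03738 + 1.437×10^-4 + 0.09978 = 0.1373 K/W
Q = ΔT/ΣR = (294.3 K − 277.41 K)/0.1373 = 123.0 W
From the inner boundary to the plate glass/fibreglass batt interface, ΣR_partial = 0.03752 K/W.
T_interface = T_in − Q·ΣR_partial = 294.3 K − (123.0)(0.03752) = 289.7 K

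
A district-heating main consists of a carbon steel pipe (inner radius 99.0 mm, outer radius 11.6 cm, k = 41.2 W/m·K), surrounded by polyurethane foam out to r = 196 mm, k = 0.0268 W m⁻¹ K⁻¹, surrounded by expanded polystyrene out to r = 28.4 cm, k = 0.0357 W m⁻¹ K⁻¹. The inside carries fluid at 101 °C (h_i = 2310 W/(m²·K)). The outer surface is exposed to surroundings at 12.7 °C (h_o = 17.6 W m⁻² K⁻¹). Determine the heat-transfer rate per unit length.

Q' = 18.4 W/m

Series thermal resistances, inner to outer:
  R'_conv,in = 1/(2πr h) = 1/(2π·0.0990·2310) = 6.959×10^-4 m·K/W
  R'_carbon steel = ln(0.116/0.0990)/(2πk) = 0.1585/(2π·41.2) = 6.122×10^-4 m·K/W
  R'_polyurethane foam = ln(0.196/0.116)/(2πk) = 0.5245/(2π·0.0268) = 3.115 m·K/W
  R'_expanded polystyrene = ln(0.284/0.196)/(2πk) = 0.3709/(2π·0.0357) = 1.653 m·K/W
  R'_conv,out = 1/(2πr h) = 1/(2π·0.284·17.6) = 0.03184 m·K/W
ΣR = 6.959×10^-4 + 6.122×10^-4 + 3.115 + 1.653 + 0.03184 = 4.801 m·K/W
Q' = ΔT/ΣR = (101 °C − 12.7 °C)/4.801 = 18.4 W/m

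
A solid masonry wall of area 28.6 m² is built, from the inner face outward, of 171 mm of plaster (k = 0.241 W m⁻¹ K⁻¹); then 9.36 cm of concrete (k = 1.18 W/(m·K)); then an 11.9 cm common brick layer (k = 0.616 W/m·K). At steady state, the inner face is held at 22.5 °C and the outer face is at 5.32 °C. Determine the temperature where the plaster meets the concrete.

Treat each layer as a resistance in series:
  R_plaster = L/(kA) = 0.171/(0.241·28.6) = 0.02481 K/W
  R_concrete = L/(kA) = 0.0936/(1.18·28.6) = 0.002773 K/W
  R_common brick = L/(kA) = 0.119/(0.616·28.6) = 0.006755 K/W
ΣR = 0.02481 + 0.002773 + 0.006755 = 0.03434 K/W
Q = ΔT/ΣR = (22.5 °C − 5.32 °C)/0.03434 = 500.3 W
From the inner boundary to the plaster/concrete interface, ΣR_partial = 0.02481 K/W.
T_interface = T_in − Q·ΣR_partial = 22.5 °C − (500.3)(0.02481) = 10.1 °C

T = 10.1 °C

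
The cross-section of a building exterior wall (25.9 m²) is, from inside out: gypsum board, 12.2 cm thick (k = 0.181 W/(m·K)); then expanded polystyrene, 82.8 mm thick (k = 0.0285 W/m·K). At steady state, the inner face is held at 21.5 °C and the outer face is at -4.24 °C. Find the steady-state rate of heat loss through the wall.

Treat each layer as a resistance in series:
  R_gypsum board = L/(kA) = 0.122/(0.181·25.9) = 0.02602 K/W
  R_expanded polystyrene = L/(kA) = 0.0828/(0.0285·25.9) = 0.1122 K/W
ΣR = 0.02602 + 0.1122 = 0.1382 K/W
Q = ΔT/ΣR = (21.5 °C − -4.24 °C)/0.1382 = 186 W

Q = 186 W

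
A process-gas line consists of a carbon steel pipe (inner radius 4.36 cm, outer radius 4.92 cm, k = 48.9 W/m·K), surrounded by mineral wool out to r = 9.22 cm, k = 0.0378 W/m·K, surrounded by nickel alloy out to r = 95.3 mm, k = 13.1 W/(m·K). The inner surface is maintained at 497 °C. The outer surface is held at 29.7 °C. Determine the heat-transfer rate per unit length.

Q' = 177 W/m

Series thermal resistances, inner to outer:
  R'_carbon steel = ln(0.0492/0.0436)/(2πk) = 0.1208/(2π·48.9) = 3.933×10^-4 m·K/W
  R'_mineral wool = ln(0.0922/0.0492)/(2πk) = 0.6281/(2π·0.0378) = 2.644 m·K/W
  R'_nickel alloy = ln(0.0953/0.0922)/(2πk) = 0.03307/(2π·13.1) = 4.018×10^-4 m·K/W
ΣR = 3.933×10^-4 + 2.644 + 4.018×10^-4 = 2.645 m·K/W
Q' = ΔT/ΣR = (497 °C − 29.7 °C)/2.645 = 177 W/m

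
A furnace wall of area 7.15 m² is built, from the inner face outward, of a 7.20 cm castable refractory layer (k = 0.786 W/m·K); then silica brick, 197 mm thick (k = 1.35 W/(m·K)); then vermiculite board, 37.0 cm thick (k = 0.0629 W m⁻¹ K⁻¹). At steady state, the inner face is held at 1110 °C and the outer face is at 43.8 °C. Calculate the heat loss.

Q = 1250 W

Treat each layer as a resistance in series:
  R_castable refractory = L/(kA) = 0.0720/(0.786·7.15) = 0.01281 K/W
  R_silica brick = L/(kA) = 0.197/(1.35·7.15) = 0.02041 K/W
  R_vermiculite board = L/(kA) = 0.370/(0.0629·7.15) = 0.8227 K/W
ΣR = 0.01281 + 0.02041 + 0.8227 = 0.8559 K/W
Q = ΔT/ΣR = (1110 °C − 43.8 °C)/0.8559 = 1250 W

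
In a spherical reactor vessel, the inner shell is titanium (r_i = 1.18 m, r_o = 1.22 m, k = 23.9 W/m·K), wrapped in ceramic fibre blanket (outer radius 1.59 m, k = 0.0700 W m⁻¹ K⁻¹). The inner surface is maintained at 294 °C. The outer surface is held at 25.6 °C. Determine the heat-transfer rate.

Q = 1240 W

Series thermal resistances, inner to outer:
  R_titanium = (1/1.18 − 1/1.22)/(4πk) = 0.02779/(4π·23.9) = 9.251×10^-5 K/W
  R_ceramic fibre blanket = (1/1.22 − 1/1.59)/(4πk) = 0.1907/(4π·0.0700) = 0.2168 K/W
ΣR = 9.251×10^-5 + 0.2168 = 0.2169 K/W
Q = ΔT/ΣR = (294 °C − 25.6 °C)/0.2169 = 1240 W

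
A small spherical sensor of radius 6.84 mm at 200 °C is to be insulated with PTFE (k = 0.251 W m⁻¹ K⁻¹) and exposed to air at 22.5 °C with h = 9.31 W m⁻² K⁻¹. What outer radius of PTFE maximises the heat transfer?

r_cr = 5.39 cm

For a sphere, r_cr = 2k_ins/h = 2·0.251/9.31 = 0.0539 m = 5.39 cm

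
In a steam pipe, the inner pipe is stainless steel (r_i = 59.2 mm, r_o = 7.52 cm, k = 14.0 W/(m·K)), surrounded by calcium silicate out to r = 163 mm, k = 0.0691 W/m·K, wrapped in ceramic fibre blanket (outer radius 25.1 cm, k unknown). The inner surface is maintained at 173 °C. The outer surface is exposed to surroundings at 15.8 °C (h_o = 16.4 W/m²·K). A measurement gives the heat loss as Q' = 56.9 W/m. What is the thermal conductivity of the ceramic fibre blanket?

k = 0.0731 W/m·K

ΣR = ΔT/Q' = |173 − 15.8|/56.9 = 2.763 m·K/W
Known resistances:
  R'_stainless steel = ln(0.0752/0.0592)/(2πk) = 0.2392/(2π·14.0) = 0.002720 m·K/W
  R'_calcium silicate = ln(0.163/0.0752)/(2πk) = 0.7736/(2π·0.0691) = 1.782 m·K/W
  R'_conv,out = 1/(2πr h) = 1/(2π·0.251·16.4) = 0.03866 m·K/W
R_ceramic fibre blanket = ΣR − ΣR_known = 2.763 − 1.823 = 0.9400 m·K/W
ln(r₂/r₁)/(2πk) = 0.9400 ⇒ k = 0.4317/(2π·0.9400) = 0.0731 W/m·K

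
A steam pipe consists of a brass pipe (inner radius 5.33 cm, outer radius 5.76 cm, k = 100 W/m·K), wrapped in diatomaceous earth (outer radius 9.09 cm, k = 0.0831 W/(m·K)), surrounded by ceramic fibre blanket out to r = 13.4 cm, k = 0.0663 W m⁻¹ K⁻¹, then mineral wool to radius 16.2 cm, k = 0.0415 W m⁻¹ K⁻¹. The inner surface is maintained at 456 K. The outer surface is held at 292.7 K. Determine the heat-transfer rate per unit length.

Treat each layer as a resistance in series:
  R'_brass = ln(0.0576/0.0533)/(2πk) = 0.07759/(2π·100) = 1.235×10^-4 m·K/W
  R'_diatomaceous earth = ln(0.0909/0.0576)/(2πk) = 0.4562/(2π·0.0831) = 0.8738 m·K/W
  R'_ceramic fibre blanket = ln(0.134/0.0909)/(2πk) = 0.3881/(2π·0.0663) = 0.9316 m·K/W
  R'_mineral wool = ln(0.162/0.134)/(2πk) = 0.1898/(2π·0.0415) = 0.7277 m·K/W
ΣR = 1.235×10^-4 + 0.8738 + 0.9316 + 0.7277 = 2.533 m·K/W
Q' = ΔT/ΣR = (456 K − 292.7 K)/2.533 = 64.5 W/m

Q' = 64.5 W/m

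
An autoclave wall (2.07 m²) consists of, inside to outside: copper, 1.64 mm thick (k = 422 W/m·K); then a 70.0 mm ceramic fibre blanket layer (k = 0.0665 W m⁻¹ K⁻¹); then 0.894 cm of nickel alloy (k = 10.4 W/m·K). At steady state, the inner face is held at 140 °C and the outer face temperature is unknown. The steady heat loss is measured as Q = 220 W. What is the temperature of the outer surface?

Sum the resistances:
  R_copper = L/(kA) = 0.00164/(422·2.07) = 1.877×10^-6 K/W
  R_ceramic fibre blanket = L/(kA) = 0.0700/(0.0665·2.07) = 0.5085 K/W
  R_nickel alloy = L/(kA) = 0.00894/(10.4·2.07) = 4.153×10^-4 K/W
ΣR = 0.5089 K/W
ΔT = Q·ΣR = 220 × 0.5089 = 112.0 K
Heat flows outward, so T_out = T_in − ΔT = 140 − 112.0 = 28.0 °C

T_out = 28.0 °C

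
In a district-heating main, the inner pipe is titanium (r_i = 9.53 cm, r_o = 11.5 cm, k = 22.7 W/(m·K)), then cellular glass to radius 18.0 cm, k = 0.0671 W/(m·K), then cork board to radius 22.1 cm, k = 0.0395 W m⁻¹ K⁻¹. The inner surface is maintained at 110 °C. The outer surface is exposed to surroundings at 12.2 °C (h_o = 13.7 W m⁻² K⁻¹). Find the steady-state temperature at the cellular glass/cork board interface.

Series thermal resistances, inner to outer:
  R'_titanium = ln(0.115/0.0953)/(2πk) = 0.1879/(2π·22.7) = 0.001317 m·K/W
  R'_cellular glass = ln(0.180/0.115)/(2πk) = 0.4480/(2π·0.0671) = 1.063 m·K/W
  R'_cork board = ln(0.221/0.180)/(2πk) = 0.2052/(2π·0.0395) = 0.8268 m·K/W
  R'_conv,out = 1/(2πr h) = 1/(2π·0.221·13.7) = 0.05257 m·K/W
ΣR = 0.001317 + 1.063 + 0.8268 + 0.05257 = 1.944 m·K/W
Q' = ΔT/ΣR = (110 °C − 12.2 °C)/1.944 = 50.31 W/m
From the inner boundary to the cellular glass/cork board interface, ΣR_partial = 1.064 m·K/W.
T_interface = T_in − Q'·ΣR_partial = 110 °C − (50.31)(1.064) = 56.5 °C

T = 56.5 °C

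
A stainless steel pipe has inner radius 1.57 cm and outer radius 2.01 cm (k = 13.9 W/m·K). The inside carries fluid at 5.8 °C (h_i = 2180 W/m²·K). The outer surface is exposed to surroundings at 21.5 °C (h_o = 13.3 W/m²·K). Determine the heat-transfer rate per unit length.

Q' = 26.0 W/m

Series thermal resistances, inner to outer:
  R'_conv,in = 1/(2πr h) = 1/(2π·0.0157·2180) = 0.004650 m·K/W
  R'_stainless steel = ln(0.0201/0.0157)/(2πk) = 0.2471/(2π·13.9) = 0.002829 m·K/W
  R'_conv,out = 1/(2πr h) = 1/(2π·0.0201·13.3) = 0.5954 m·K/W
ΣR = 0.004650 + 0.002829 + 0.5954 = 0.6029 m·K/W
Q' = ΔT/ΣR = (5.8 °C − 21.5 °C)/0.6029 = -26.0 W/m
(Negative Q' ⇒ heat flows inward; heat gain = 26.0 W/m.)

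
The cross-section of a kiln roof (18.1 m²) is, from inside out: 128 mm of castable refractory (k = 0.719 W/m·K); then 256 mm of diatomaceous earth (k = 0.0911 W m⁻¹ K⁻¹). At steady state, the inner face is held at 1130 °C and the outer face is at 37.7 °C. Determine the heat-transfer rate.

Resistance network (inner→outer):
  R_castable refractory = L/(kA) = 0.128/(0.719·18.1) = 0.009836 K/W
  R_diatomaceous earth = L/(kA) = 0.256/(0.0911·18.1) = 0.1553 K/W
ΣR = 0.009836 + 0.1553 = 0.1651 K/W
Q = ΔT/ΣR = (1130 °C − 37.7 °C)/0.1651 = 6620 W

Q = 6.62 kW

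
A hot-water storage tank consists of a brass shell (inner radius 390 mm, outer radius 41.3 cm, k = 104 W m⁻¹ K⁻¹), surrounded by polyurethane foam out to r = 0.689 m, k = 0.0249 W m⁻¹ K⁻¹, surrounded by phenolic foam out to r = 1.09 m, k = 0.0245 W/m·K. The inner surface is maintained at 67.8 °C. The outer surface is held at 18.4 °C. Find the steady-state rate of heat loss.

Resistance network (inner→outer):
  R_brass = (1/0.390 − 1/0.413)/(4πk) = 0.1428/(4π·104) = 1.093×10^-4 K/W
  R_polyurethane foam = (1/0.413 − 1/0.689)/(4πk) = 0.9699/(4π·0.0249) = 3.100 K/W
  R_phenolic foam = (1/0.689 − 1/1.09)/(4πk) = 0.5339/(4π·0.0245) = 1.734 K/W
ΣR = 1.093×10^-4 + 3.100 + 1.734 = 4.834 K/W
Q = ΔT/ΣR = (67.8 °C − 18.4 °C)/4.834 = 10.2 W

Q = 10.2 W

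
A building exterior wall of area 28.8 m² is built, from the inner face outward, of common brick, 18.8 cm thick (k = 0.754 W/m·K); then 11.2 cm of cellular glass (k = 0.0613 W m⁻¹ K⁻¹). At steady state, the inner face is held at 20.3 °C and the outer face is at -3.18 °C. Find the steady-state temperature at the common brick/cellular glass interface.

Resistance network (inner→outer):
  R_common brick = L/(kA) = 0.188/(0.754·28.8) = 0.008658 K/W
  R_cellular glass = L/(kA) = 0.112/(0.0613·28.8) = 0.06344 K/W
ΣR = 0.008658 + 0.06344 = 0.07210 K/W
Q = ΔT/ΣR = (20.3 °C − -3.18 °C)/0.07210 = 325.7 W
From the inner boundary to the common brick/cellular glass interface, ΣR_partial = 0.008658 K/W.
T_interface = T_in − Q·ΣR_partial = 20.3 °C − (325.7)(0.008658) = 17.5 °C

T = 17.5 °C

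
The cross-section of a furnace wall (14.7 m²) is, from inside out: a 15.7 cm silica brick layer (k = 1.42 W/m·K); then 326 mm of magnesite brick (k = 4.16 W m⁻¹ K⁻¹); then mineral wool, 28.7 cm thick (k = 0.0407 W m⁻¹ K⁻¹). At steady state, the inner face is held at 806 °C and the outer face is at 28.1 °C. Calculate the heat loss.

Series thermal resistances, inner to outer:
  R_silica brick = L/(kA) = 0.157/(1.42·14.7) = 0.007521 K/W
  R_magnesite brick = L/(kA) = 0.326/(4.16·14.7) = 0.005331 K/W
  R_mineral wool = L/(kA) = 0.287/(0.0407·14.7) = 0.4797 K/W
ΣR = 0.007521 + 0.005331 + 0.4797 = 0.4926 K/W
Q = ΔT/ΣR = (806 °C − 28.1 °C)/0.4926 = 1580 W

Q = 1580 W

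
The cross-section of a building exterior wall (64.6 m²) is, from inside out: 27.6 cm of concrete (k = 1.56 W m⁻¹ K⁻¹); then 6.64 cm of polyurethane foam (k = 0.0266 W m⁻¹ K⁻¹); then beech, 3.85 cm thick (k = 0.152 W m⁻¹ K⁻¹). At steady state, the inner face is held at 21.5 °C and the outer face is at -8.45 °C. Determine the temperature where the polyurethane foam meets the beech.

T = -5.86 °C

Resistance network (inner→outer):
  R_concrete = L/(kA) = 0.276/(1.56·64.6) = 0.002739 K/W
  R_polyurethane foam = L/(kA) = 0.0664/(0.0266·64.6) = 0.03864 K/W
  R_beech = L/(kA) = 0.0385/(0.152·64.6) = 0.003921 K/W
ΣR = 0.002739 + 0.03864 + 0.003921 = 0.04530 K/W
Q = ΔT/ΣR = (21.5 °C − -8.45 °C)/0.04530 = 661.1 W
From the inner boundary to the polyurethane foam/beech interface, ΣR_partial = 0.04138 K/W.
T_interface = T_in − Q·ΣR_partial = 21.5 °C − (661.1)(0.04138) = -5.86 °C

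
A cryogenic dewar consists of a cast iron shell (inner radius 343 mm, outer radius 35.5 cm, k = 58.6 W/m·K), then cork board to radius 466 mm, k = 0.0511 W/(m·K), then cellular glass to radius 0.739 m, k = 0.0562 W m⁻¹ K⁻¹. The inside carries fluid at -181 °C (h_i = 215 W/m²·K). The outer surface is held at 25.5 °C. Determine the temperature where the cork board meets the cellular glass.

T = -81.3 °C

Treat each layer as a resistance in series:
  R_conv,in = 1/(4πr²h) = 1/(4π·0.343²·215) = 0.003146 K/W
  R_cast iron = (1/0.343 − 1/0.355)/(4πk) = 0.09855/(4π·58.6) = 1.338×10^-4 K/W
  R_cork board = (1/0.355 − 1/0.466)/(4πk) = 0.6710/(4π·0.0511) = 1.045 K/W
  R_cellular glass = (1/0.466 − 1/0.739)/(4πk) = 0.7927/(4π·0.0562) = 1.122 K/W
ΣR = 0.003146 + 1.338×10^-4 + 1.045 + 1.122 = 2.170 K/W
Q = ΔT/ΣR = (-181 °C − 25.5 °C)/2.170 = -95.16 W
From the inner boundary to the cork board/cellular glass interface, ΣR_partial = 1.048 K/W.
T_interface = T_in − Q·ΣR_partial = -181 °C − (-95.16)(1.048) = -81.3 °C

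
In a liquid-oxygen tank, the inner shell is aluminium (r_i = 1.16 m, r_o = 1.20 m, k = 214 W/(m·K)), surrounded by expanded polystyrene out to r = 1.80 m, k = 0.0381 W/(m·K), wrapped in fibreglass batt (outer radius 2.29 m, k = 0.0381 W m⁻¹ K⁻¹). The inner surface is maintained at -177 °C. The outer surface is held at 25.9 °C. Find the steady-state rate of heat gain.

Resistance network (inner→outer):
  R_aluminium = (1/1.16 − 1/1.20)/(4πk) = 0.02874/(4π·214) = 1.069×10^-5 K/W
  R_expanded polystyrene = (1/1.20 − 1/1.80)/(4πk) = 0.2778/(4π·0.0381) = 0.5802 K/W
  R_fibreglass batt = (1/1.80 − 1/2.29)/(4πk) = 0.1189/(4π·0.0381) = 0.2483 K/W
ΣR = 1.069×10^-5 + 0.5802 + 0.2483 = 0.8285 K/W
Q = ΔT/ΣR = (-177 °C − 25.9 °C)/0.8285 = -245 W
(Negative Q ⇒ heat flows inward; heat gain = 245 W.)

Q = 245 W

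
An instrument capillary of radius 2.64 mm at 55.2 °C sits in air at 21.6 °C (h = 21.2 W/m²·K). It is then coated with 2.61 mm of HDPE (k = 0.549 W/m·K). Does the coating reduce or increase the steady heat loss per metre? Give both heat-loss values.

increases: 11.8 → 20.6 W/m

Critical radius for a cylinder: r_cr = k/h = 0.0259 m = 2.59 cm.
Outer radius after coating: r₂ = 0.00264 + 0.00261 = 0.00525 m.
Since r₁ < r_cr and r₂ ≤ r_cr, the coating moves toward the maximum at r_cr — heat loss rises.
Bare: R = 1/(2πr₁h) = 2.844 m·K/W; Q = 33.6/2.844 = 11.8 W/m.
Coated: R = R_cond + R_conv = 1.629 m·K/W; Q = 33.6/1.629 = 20.6 W/m.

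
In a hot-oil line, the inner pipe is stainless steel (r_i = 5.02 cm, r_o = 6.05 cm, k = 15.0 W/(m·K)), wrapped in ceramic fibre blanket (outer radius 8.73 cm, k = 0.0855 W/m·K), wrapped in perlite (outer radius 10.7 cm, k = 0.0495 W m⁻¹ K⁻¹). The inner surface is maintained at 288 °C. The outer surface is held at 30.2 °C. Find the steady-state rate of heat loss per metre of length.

Q' = 193 W/m

Series thermal resistances, inner to outer:
  R'_stainless steel = ln(0.0605/0.0502)/(2πk) = 0.1866/(2π·15.0) = 0.001980 m·K/W
  R'_ceramic fibre blanket = ln(0.0873/0.0605)/(2πk) = 0.3667/(2π·0.0855) = 0.6826 m·K/W
  R'_perlite = ln(0.107/0.0873)/(2πk) = 0.2035/(2π·0.0495) = 0.6542 m·K/W
ΣR = 0.001980 + 0.6826 + 0.6542 = 1.339 m·K/W
Q' = ΔT/ΣR = (288 °C − 30.2 °C)/1.339 = 193 W/m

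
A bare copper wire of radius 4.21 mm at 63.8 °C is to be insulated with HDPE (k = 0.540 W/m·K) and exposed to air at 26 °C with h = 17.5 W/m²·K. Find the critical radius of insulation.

For a cylinder, r_cr = k_ins/h = 0.540/17.5 = 0.0309 m = 3.09 cm

r_cr = 3.09 cm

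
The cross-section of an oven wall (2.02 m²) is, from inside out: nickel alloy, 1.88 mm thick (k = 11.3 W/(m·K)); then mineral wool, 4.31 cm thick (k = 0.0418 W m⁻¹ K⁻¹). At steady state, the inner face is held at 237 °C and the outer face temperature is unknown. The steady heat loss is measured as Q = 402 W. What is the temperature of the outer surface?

T_out = 31.8 °C

Series resistances:
  R_nickel alloy = L/(kA) = 0.00188/(11.3·2.02) = 8.236×10^-5 K/W
  R_mineral wool = L/(kA) = 0.0431/(0.0418·2.02) = 0.5104 K/W
ΣR = 0.5105 K/W
ΔT = Q·ΣR = 402 × 0.5105 = 205.2 K
Heat flows outward, so T_out = T_in − ΔT = 237 − 205.2 = 31.8 °C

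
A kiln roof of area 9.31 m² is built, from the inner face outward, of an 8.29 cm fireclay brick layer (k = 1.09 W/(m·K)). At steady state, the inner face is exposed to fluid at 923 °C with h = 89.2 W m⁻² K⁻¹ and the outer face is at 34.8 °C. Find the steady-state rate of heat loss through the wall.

Resistance network (inner→outer):
  R_conv,in = 1/(hA) = 1/(89.2·9.31) = 0.001204 K/W
  R_fireclay brick = L/(kA) = 0.0829/(1.09·9.31) = 0.008169 K/W
ΣR = 0.001204 + 0.008169 = 0.009373 K/W
Q = ΔT/ΣR = (923 °C − 34.8 °C)/0.009373 = 94800 W

Q = 94.8 kW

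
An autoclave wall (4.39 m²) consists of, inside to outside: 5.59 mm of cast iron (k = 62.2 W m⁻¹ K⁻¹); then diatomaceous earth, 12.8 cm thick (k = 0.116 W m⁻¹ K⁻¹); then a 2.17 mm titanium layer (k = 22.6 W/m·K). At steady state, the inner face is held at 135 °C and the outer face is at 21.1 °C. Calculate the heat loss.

Q = 453 W

Series thermal resistances, inner to outer:
  R_cast iron = L/(kA) = 0.00559/(62.2·4.39) = 2.047×10^-5 K/W
  R_diatomaceous earth = L/(kA) = 0.128/(0.116·4.39) = 0.2514 K/W
  R_titanium = L/(kA) = 0.00217/(22.6·4.39) = 2.187×10^-5 K/W
ΣR = 2.047×10^-5 + 0.2514 + 2.187×10^-5 = 0.2514 K/W
Q = ΔT/ΣR = (135 °C − 21.1 °C)/0.2514 = 453 W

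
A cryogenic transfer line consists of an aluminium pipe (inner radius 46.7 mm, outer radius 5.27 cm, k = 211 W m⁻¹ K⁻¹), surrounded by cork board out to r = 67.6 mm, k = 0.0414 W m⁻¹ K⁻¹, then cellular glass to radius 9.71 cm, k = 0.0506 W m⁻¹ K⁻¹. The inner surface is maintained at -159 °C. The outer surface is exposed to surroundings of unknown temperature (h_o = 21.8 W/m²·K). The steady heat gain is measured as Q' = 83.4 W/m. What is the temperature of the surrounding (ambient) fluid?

Series resistances:
  R'_aluminium = ln(0.0527/0.0467)/(2πk) = 0.1209/(2π·211) = 9.117×10^-5 m·K/W
  R'_cork board = ln(0.0676/0.0527)/(2πk) = 0.2490/(2π·0.0414) = 0.9572 m·K/W
  R'_cellular glass = ln(0.0971/0.0676)/(2πk) = 0.3621/(2π·0.0506) = 1.139 m·K/W
  R'_conv,out = 1/(2πr h) = 1/(2π·0.0971·21.8) = 0.07519 m·K/W
ΣR = 2.172 m·K/W
ΔT = Q'·ΣR = 83.4 × 2.172 = 181.1 K
Heat flows inward, so T_out = T_in + ΔT = -159 + 181.1 = 22.1 °C

T_out = 22.1 °C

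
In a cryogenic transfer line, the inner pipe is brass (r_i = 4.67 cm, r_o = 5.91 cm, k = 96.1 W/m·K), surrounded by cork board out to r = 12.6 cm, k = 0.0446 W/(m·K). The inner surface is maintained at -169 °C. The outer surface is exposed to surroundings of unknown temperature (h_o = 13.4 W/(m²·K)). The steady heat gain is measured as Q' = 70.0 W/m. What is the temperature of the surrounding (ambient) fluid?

T_out = 26.7 °C

Series resistances:
  R'_brass = ln(0.0591/0.0467)/(2πk) = 0.2355/(2π·96.1) = 3.900×10^-4 m·K/W
  R'_cork board = ln(0.126/0.0591)/(2πk) = 0.7571/(2π·0.0446) = 2.702 m·K/W
  R'_conv,out = 1/(2πr h) = 1/(2π·0.126·13.4) = 0.09426 m·K/W
ΣR = 2.796 m·K/W
ΔT = Q'·ΣR = 70.0 × 2.796 = 195.7 K
Heat flows inward, so T_out = T_in + ΔT = -169 + 195.7 = 26.7 °C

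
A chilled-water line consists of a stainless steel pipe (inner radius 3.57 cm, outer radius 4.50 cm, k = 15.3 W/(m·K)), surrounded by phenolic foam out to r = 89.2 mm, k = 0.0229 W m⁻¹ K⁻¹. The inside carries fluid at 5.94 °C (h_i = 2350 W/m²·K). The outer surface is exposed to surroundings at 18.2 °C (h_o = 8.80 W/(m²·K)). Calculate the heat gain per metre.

Resistance network (inner→outer):
  R'_conv,in = 1/(2πr h) = 1/(2π·0.0357·2350) = 0.001897 m·K/W
  R'_stainless steel = ln(0.0450/0.0357)/(2πk) = 0.2315/(2π·15.3) = 0.002408 m·K/W
  R'_phenolic foam = ln(0.0892/0.0450)/(2πk) = 0.6842/(2π·0.0229) = 4.755 m·K/W
  R'_conv,out = 1/(2πr h) = 1/(2π·0.0892·8.80) = 0.2028 m·K/W
ΣR = 0.001897 + 0.002408 + 4.755 + 0.2028 = 4.962 m·K/W
Q' = ΔT/ΣR = (5.94 °C − 18.2 °C)/4.962 = -2.47 W/m
(Negative Q' ⇒ heat flows inward; heat gain = 2.47 W/m.)

Q' = 2.47 W/m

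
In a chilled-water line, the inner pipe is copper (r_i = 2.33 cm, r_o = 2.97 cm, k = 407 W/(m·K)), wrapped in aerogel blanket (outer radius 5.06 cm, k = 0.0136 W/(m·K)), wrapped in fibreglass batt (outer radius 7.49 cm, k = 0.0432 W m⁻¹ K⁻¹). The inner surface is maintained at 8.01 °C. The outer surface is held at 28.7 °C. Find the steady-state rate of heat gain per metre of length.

Treat each layer as a resistance in series:
  R'_copper = ln(0.0297/0.0233)/(2πk) = 0.2427/(2π·407) = 9.490×10^-5 m·K/W
  R'_aerogel blanket = ln(0.0506/0.0297)/(2πk) = 0.5328/(2π·0.0136) = 6.235 m·K/W
  R'_fibreglass batt = ln(0.0749/0.0506)/(2πk) = 0.3922/(2π·0.0432) = 1.445 m·K/W
ΣR = 9.490×10^-5 + 6.235 + 1.445 = 7.680 m·K/W
Q' = ΔT/ΣR = (8.01 °C − 28.7 °C)/7.680 = -2.69 W/m
(Negative Q' ⇒ heat flows inward; heat gain = 2.69 W/m.)

Q' = 2.69 W/m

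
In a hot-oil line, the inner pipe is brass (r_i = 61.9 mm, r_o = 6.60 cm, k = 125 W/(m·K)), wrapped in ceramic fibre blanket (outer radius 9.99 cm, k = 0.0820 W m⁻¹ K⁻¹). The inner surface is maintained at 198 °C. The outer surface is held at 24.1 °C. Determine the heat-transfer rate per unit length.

Q' = 216 W/m

Series thermal resistances, inner to outer:
  R'_brass = ln(0.0660/0.0619)/(2πk) = 0.06413/(2π·125) = 8.166×10^-5 m·K/W
  R'_ceramic fibre blanket = ln(0.0999/0.0660)/(2πk) = 0.4145/(2π·0.0820) = 0.8045 m·K/W
ΣR = 8.166×10^-5 + 0.8045 = 0.8046 m·K/W
Q' = ΔT/ΣR = (198 °C − 24.1 °C)/0.8046 = 216 W/m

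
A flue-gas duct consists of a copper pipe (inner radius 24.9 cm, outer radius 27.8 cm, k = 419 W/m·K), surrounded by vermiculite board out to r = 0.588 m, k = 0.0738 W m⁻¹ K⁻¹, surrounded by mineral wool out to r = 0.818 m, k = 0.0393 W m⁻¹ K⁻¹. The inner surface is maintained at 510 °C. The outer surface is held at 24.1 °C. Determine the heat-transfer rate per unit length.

Q' = 165 W/m

Series thermal resistances, inner to outer:
  R'_copper = ln(0.278/0.249)/(2πk) = 0.1102/(2π·419) = 4.185×10^-5 m·K/W
  R'_vermiculite board = ln(0.588/0.278)/(2πk) = 0.7491/(2π·0.0738) = 1.615 m·K/W
  R'_mineral wool = ln(0.818/0.588)/(2πk) = 0.3301/(2π·0.0393) = 1.337 m·K/W
ΣR = 4.185×10^-5 + 1.615 + 1.337 = 2.952 m·K/W
Q' = ΔT/ΣR = (510 °C − 24.1 °C)/2.952 = 165 W/m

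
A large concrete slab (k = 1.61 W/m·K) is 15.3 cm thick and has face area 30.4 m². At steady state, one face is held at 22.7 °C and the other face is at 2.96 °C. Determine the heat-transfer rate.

Q = 6.31 kW

Q = kA·ΔT/L = 1.61 × 30.4 × |22.7 °C − 2.96 °C| / 0.153 = 6310 W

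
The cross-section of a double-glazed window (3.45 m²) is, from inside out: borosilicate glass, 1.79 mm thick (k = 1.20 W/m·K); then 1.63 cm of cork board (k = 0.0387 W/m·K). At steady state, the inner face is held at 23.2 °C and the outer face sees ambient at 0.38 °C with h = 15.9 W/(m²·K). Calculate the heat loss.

Treat each layer as a resistance in series:
  R_borosilicate glass = L/(kA) = 0.00179/(1.20·3.45) = 4.324×10^-4 K/W
  R_cork board = L/(kA) = 0.0163/(0.0387·3.45) = 0.1221 K/W
  R_conv,out = 1/(hA) = 1/(15.9·3.45) = 0.01823 K/W
ΣR = 4.324×10^-4 + 0.1221 + 0.01823 = 0.1408 K/W
Q = ΔT/ΣR = (23.2 °C − 0.38 °C)/0.1408 = 162 W

Q = 162 W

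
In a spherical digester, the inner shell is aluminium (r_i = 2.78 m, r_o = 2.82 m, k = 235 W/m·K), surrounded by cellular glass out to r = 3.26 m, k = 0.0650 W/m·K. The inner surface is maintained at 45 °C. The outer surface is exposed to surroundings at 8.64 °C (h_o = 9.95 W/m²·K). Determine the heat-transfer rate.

Q = 613 W

Treat each layer as a resistance in series:
  R_aluminium = (1/2.78 − 1/2.82)/(4πk) = 0.005102/(4π·235) = 1.728×10^-6 K/W
  R_cellular glass = (1/2.82 − 1/3.26)/(4πk) = 0.04786/(4π·0.0650) = 0.05860 K/W
  R_conv,out = 1/(4πr²h) = 1/(4π·3.26²·9.95) = 7.525×10^-4 K/W
ΣR = 1.728×10^-6 + 0.05860 + 7.525×10^-4 = 0.05935 K/W
Q = ΔT/ΣR = (45 °C − 8.64 °C)/0.05935 = 613 W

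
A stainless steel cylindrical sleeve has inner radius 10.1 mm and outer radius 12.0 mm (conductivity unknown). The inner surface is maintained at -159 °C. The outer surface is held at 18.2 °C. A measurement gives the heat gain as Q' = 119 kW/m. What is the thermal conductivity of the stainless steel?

ΣR = ΔT/Q' = |-159 − 18.2|/1.19×10^5 = 0.001489 m·K/W
ln(r₂/r₁)/(2πk) = 0.001489 ⇒ k = 0.1724/(2π·0.001489) = 18.4 W/m·K

k = 18.4 W/m·K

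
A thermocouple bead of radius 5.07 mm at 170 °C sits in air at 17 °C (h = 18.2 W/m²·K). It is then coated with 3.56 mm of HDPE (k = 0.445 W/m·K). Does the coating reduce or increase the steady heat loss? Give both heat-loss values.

Critical radius for a sphere: r_cr = 2k/h = 0.0489 m = 4.89 cm.
Outer radius after coating: r₂ = 0.00507 + 0.00356 = 0.00863 m.
Since r₁ < r_cr and r₂ ≤ r_cr, the coating moves toward the maximum at r_cr — heat loss rises.
Bare: R = 1/(4πr₁²h) = 170.1 K/W; Q = 153/170.1 = 0.899 W.
Coated: R = R_cond + R_conv = 73.26 K/W; Q = 153/73.26 = 2.09 W.

increases: 0.899 → 2.09 W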